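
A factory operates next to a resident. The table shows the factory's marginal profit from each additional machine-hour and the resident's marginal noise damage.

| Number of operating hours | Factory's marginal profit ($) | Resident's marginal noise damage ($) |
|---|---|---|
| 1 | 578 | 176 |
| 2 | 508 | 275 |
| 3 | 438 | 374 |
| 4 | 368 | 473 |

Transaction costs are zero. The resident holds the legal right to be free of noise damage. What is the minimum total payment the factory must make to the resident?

Efficient level: marginal profit ≥ marginal noise damage through level 3, so k* = 3.
With the resident holding the right, the factory must at least compensate total damage at k*: 176 + 275 + 374 = 825.

$825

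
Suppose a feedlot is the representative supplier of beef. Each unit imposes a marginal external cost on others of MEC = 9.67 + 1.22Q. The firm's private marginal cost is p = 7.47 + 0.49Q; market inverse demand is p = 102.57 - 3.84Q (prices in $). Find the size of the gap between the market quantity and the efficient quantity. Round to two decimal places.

Market equilibrium (private): 7.47 + 0.49Q = 102.57 - 3.84Q → Q_m = 21.9630.
Social marginal cost = private MC + MEC = 17.14 + 1.71Q.
Set SMC = demand: 17.14 + 1.71Q = 102.57 - 3.84Q → Q* = 15.3928.
Gap = |21.9630 − 15.3928| = 6.5702.

6.57 units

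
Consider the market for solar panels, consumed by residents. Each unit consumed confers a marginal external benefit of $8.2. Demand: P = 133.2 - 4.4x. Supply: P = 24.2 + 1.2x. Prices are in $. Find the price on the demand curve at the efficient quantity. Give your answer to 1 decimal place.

Social marginal benefit = demand + MEB = 141.4 - 4.4x.
Set SMB = MC: 141.4 - 4.4x = 24.2 + 1.2x → x* = 20.9286.
Consumer price on the demand curve at x*: 133.2 − 4.4×20.9286 = 41.1142.

P = $41.1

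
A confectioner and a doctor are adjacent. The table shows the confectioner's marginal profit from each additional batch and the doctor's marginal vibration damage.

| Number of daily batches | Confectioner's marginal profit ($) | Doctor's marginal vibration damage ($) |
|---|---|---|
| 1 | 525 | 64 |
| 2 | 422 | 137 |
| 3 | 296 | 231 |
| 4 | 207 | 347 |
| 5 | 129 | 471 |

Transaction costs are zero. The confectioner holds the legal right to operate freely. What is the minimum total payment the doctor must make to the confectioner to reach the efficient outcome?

Left alone the confectioner would choose level 5 (marginal profit stays positive).
Efficient level: k* = 3 (marginal profit ≥ marginal vibration damage through 3).
The doctor must at least cover the confectioner's forgone profit from cutting 5→3: 207 + 129 = 336.

$336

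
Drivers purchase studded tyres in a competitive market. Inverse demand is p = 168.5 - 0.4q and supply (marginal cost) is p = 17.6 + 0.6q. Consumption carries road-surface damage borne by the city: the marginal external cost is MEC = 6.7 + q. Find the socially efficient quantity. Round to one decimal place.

Social marginal benefit = demand − MEC = 161.8 - 1.4q.
Set SMB = MC: 161.8 - 1.4q = 17.6 + 0.6q → q* = 72.1000.

q* = 72.1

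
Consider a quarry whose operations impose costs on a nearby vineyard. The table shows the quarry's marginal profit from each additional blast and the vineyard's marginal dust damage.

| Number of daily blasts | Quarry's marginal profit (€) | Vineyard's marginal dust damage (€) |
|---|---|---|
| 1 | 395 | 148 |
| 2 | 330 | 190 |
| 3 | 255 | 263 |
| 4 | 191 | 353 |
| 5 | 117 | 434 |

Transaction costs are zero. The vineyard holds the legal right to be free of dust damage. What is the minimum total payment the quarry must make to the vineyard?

€338

Efficient level: marginal profit ≥ marginal dust damage through level 2, so k* = 2.
With the vineyard holding the right, the quarry must at least compensate total damage at k*: 148 + 190 = 338.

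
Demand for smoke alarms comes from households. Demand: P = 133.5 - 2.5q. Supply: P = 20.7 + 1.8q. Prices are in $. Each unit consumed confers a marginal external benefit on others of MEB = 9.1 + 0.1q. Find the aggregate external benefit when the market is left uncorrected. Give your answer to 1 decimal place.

Market equilibrium (private): 20.7 + 1.8q = 133.5 - 2.5q → q_m = 26.2326.
Total external benefit = ∫₀^{q_m} (9.1 + 0.1q) dq = 9.1×26.2326 + ½×0.1×26.2326² = 273.1241.

$273.1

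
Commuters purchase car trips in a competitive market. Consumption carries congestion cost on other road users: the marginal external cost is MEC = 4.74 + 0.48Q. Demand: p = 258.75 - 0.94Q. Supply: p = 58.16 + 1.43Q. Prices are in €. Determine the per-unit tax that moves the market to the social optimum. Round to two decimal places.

tax = €37.73 per unit

Social marginal benefit = demand − MEC = 254.01 - 1.42Q.
Set SMB = MC: 254.01 - 1.42Q = 58.16 + 1.43Q → Q* = 68.7193.
The Pigouvian tax equals MEC at Q*: 4.74 + 0.48×68.7193 = 37.7253.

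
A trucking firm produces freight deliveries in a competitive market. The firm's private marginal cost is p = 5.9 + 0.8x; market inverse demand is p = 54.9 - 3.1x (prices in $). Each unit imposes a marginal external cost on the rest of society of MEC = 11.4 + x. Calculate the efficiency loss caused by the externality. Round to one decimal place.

DWL = $58.6

Market equilibrium (private): 5.9 + 0.8x = 54.9 - 3.1x → x_m = 12.5641.
Social marginal cost = private MC + MEC = 17.3 + 1.8x.
Set SMC = demand: 17.3 + 1.8x = 54.9 - 3.1x → x* = 7.6735.
Height of the DWL triangle at x_m is SMC(x_m) − demand(x_m) = MEC(x_m) = 23.9641.
DWL = ½ × 4.8906 × 23.9641 = 58.5994.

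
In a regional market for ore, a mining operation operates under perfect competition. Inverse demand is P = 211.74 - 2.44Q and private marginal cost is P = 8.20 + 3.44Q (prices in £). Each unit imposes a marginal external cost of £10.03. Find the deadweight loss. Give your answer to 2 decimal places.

Market equilibrium (private): 8.20 + 3.44Q = 211.74 - 2.44Q → Q_m = 34.6156.
Social marginal cost = private MC + MEC = 18.23 + 3.44Q.
Set SMC = demand: 18.23 + 3.44Q = 211.74 - 2.44Q → Q* = 32.9099.
The loss is the area between SMC and demand from Q* to Q_m; with linear curves that's a triangle of height MEC(Q_m).
DWL = ½ × 1.7057 × 10.0300 = 8.5541.

DWL = £8.55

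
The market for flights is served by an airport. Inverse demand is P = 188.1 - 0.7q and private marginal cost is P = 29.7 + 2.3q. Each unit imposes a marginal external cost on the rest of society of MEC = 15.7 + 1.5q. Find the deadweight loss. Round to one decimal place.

DWL = 1000.7

Market equilibrium (private): 29.7 + 2.3q = 188.1 - 0.7q → q_m = 52.8000.
Social marginal cost = private MC + MEC = 45.4 + 3.8q.
Set SMC = demand: 45.4 + 3.8q = 188.1 - 0.7q → q* = 31.7111.
The loss is the area between SMC and demand from q* to q_m; with linear curves that's a triangle of height MEC(q_m).
DWL = ½ × 21.0889 × 94.9000 = 1000.6683.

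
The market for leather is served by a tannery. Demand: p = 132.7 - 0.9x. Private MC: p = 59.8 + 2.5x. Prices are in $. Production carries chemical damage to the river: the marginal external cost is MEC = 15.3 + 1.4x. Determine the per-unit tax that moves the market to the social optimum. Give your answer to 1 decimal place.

Social marginal cost = private MC + MEC = 75.1 + 3.9x.
Set SMC = demand: 75.1 + 3.9x = 132.7 - 0.9x → x* = 12.0000.
The Pigouvian tax equals MEC at x*: 15.3 + 1.4×12.0000 = 32.1000.

tax = $32.1 per unit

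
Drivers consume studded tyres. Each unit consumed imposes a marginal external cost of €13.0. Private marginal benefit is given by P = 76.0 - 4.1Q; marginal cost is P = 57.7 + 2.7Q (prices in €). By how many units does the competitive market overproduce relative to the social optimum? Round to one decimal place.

1.9 units

Market equilibrium (private): 57.7 + 2.7Q = 76.0 - 4.1Q → Q_m = 2.6912.
Social marginal benefit = demand − MEC = 63.0 - 4.1Q.
Set SMB = MC: 63.0 - 4.1Q = 57.7 + 2.7Q → Q* = 0.7794.
Gap = |2.6912 − 0.7794| = 1.9118.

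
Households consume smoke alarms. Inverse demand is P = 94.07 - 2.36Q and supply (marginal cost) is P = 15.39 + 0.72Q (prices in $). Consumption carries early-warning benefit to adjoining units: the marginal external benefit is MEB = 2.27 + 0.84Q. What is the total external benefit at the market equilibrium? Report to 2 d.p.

$332.07

Market equilibrium (private): 15.39 + 0.72Q = 94.07 - 2.36Q → Q_m = 25.5455.
Total external benefit = ∫₀^{Q_m} (2.27 + 0.84Q) dQ = 2.27×25.5455 + ½×0.84×25.5455² = 332.0688.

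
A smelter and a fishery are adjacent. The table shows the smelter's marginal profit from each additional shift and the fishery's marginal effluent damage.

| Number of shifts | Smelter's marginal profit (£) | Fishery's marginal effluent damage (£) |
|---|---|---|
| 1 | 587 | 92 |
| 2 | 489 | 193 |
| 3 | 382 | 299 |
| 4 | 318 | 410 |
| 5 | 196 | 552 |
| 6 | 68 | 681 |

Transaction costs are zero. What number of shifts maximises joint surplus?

3

Bargaining reaches the level where marginal profit last exceeds marginal effluent damage.
That holds through level 3 (382 ≥ 299) but not at 4 (318 < 410).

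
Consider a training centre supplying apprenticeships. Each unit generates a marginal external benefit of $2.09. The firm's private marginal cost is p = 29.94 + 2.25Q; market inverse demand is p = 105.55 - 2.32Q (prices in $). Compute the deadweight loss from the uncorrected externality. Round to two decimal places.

DWL = $0.48

Market equilibrium (private): 29.94 + 2.25Q = 105.55 - 2.32Q → Q_m = 16.5449.
Social marginal cost = private MC − MEB = 27.85 + 2.25Q.
Set SMC = demand: 27.85 + 2.25Q = 105.55 - 2.32Q → Q* = 17.0022.
The welfare-loss triangle has base |Q_m − Q*| and height MEB(Q_m) (the vertical gap between SMC and demand is zero at Q* and MEB at Q_m).
DWL = ½ × 0.4573 × 2.0900 = 0.4779.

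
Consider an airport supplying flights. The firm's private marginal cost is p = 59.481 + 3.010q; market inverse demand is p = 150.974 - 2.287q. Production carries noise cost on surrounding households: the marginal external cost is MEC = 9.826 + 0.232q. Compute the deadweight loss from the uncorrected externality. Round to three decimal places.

DWL = 17.305

Market equilibrium (private): 59.481 + 3.010q = 150.974 - 2.287q → q_m = 17.2726.
Social marginal cost = private MC + MEC = 69.307 + 3.242q.
Set SMC = demand: 69.307 + 3.242q = 150.974 - 2.287q → q* = 14.7707.
The loss is the area between SMC and demand from q* to q_m; with linear curves that's a triangle of height MEC(q_m).
DWL = ½ × 2.5019 × 13.8332 = 17.3046.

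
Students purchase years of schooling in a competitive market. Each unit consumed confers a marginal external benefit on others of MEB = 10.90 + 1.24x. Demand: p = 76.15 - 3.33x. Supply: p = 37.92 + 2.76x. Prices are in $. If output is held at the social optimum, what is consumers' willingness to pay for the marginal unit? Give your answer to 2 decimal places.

P = $42.42

Social marginal benefit = demand + MEB = 87.05 - 2.09x.
Set SMB = MC: 87.05 - 2.09x = 37.92 + 2.76x → x* = 10.1299.
Consumer price on the demand curve at x*: 76.15 − 3.33×10.1299 = 42.4174.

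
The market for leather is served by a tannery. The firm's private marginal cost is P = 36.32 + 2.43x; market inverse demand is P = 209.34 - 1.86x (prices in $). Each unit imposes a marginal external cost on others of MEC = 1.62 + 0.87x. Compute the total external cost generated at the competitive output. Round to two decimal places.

$772.90

Market equilibrium (private): 36.32 + 2.43x = 209.34 - 1.86x → x_m = 40.3310.
Total external cost = ∫₀^{x_m} (1.62 + 0.87x) dx = 1.62×40.3310 + ½×0.87×40.3310² = 772.9027.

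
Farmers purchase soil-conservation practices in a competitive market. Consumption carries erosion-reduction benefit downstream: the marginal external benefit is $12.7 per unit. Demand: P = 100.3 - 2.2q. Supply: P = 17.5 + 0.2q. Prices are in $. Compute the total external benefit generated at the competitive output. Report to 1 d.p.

$438.2

Market equilibrium (private): 17.5 + 0.2q = 100.3 - 2.2q → q_m = 34.5000.
Total external benefit = MEB × q_m = 12.7 × 34.5000 = 438.1500.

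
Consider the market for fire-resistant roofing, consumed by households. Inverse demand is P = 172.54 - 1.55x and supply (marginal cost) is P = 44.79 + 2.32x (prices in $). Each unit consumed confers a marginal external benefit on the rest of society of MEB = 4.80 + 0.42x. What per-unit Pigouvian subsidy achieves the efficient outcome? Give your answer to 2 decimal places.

Social marginal benefit = demand + MEB = 177.34 - 1.13x.
Set SMB = MC: 177.34 - 1.13x = 44.79 + 2.32x → x* = 38.4203.
The Pigouvian subsidy equals MEB at x*: 4.80 + 0.42×38.4203 = 20.9365.

subsidy = $20.94 per unit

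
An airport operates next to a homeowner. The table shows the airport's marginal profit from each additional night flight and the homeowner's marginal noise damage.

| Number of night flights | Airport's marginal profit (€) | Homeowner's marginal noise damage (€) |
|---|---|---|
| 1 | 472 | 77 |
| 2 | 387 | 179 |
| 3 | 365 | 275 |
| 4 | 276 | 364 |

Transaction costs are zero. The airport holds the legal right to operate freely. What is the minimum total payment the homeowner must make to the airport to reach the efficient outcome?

Left alone the airport would choose level 4 (marginal profit stays positive).
Efficient level: k* = 3 (marginal profit ≥ marginal noise damage through 3).
The homeowner must at least cover the airport's forgone profit from cutting 4→3: 276 = 276.

€276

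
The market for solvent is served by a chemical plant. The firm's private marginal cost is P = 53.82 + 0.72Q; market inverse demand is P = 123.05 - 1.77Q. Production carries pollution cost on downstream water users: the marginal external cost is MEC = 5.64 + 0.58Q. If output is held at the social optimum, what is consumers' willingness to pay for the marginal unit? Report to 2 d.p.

Social marginal cost = private MC + MEC = 59.46 + 1.30Q.
Set SMC = demand: 59.46 + 1.30Q = 123.05 - 1.77Q → Q* = 20.7134.
Consumer price on the demand curve at Q*: 123.05 − 1.77×20.7134 = 86.3873.

P = 86.39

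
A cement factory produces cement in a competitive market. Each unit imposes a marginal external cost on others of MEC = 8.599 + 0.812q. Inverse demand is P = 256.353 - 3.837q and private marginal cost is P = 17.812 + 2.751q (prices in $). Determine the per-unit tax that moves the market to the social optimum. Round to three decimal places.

tax = $33.830 per unit

Social marginal cost = private MC + MEC = 26.411 + 3.563q.
Set SMC = demand: 26.411 + 3.563q = 256.353 - 3.837q → q* = 31.0732.
The Pigouvian tax equals MEC at q*: 8.599 + 0.812×31.0732 = 33.8304.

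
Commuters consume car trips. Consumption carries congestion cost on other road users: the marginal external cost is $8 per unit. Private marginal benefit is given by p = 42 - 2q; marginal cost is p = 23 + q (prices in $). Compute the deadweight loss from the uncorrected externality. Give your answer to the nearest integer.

Market equilibrium (private): 23 + q = 42 - 2q → q_m = 6.3333.
Social marginal benefit = demand − MEC = 34 - 2q.
Set SMB = MC: 34 - 2q = 23 + q → q* = 3.6667.
Height of the DWL triangle at q_m is MC(q_m) − SMB(q_m) = MEC(q_m) = 8.0000.
DWL = ½ × 2.6666 × 8.0000 = 10.6664.

DWL = $11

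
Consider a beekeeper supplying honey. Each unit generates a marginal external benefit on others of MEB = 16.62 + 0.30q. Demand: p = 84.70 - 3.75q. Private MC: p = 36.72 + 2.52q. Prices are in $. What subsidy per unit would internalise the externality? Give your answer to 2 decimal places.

subsidy = $19.87 per unit

Social marginal cost = private MC − MEB = 20.10 + 2.22q.
Set SMC = demand: 20.10 + 2.22q = 84.70 - 3.75q → q* = 10.8208.
The Pigouvian subsidy equals MEB at q*: 16.62 + 0.30×10.8208 = 19.8662.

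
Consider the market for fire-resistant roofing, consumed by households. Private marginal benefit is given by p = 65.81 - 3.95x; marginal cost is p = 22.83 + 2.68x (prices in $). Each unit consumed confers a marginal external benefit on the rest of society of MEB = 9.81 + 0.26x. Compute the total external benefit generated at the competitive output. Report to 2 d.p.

Market equilibrium (private): 22.83 + 2.68x = 65.81 - 3.95x → x_m = 6.4827.
Total external benefit = ∫₀^{x_m} (9.81 + 0.26x) dx = 9.81×6.4827 + ½×0.26×6.4827² = 69.0586.

$69.06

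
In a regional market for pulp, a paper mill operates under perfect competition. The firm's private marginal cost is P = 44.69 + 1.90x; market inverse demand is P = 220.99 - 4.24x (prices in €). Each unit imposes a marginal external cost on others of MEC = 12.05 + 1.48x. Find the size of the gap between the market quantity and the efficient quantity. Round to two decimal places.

Market equilibrium (private): 44.69 + 1.90x = 220.99 - 4.24x → x_m = 28.7134.
Social marginal cost = private MC + MEC = 56.74 + 3.38x.
Set SMC = demand: 56.74 + 3.38x = 220.99 - 4.24x → x* = 21.5551.
Gap = |28.7134 − 21.5551| = 7.1583.

7.16 units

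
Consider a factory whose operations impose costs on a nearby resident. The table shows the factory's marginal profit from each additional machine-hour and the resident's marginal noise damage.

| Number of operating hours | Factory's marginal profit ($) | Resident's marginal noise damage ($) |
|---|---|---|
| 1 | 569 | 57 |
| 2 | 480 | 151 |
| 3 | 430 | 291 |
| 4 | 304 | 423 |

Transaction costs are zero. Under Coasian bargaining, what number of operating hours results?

3

Bargaining reaches the level where marginal profit last exceeds marginal noise damage.
That holds through level 3 (430 ≥ 291) but not at 4 (304 < 423).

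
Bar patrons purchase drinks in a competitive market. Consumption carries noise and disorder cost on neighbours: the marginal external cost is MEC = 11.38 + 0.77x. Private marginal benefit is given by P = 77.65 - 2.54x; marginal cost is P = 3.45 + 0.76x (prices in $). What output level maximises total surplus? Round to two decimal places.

Social marginal benefit = demand − MEC = 66.27 - 3.31x.
Set SMB = MC: 66.27 - 3.31x = 3.45 + 0.76x → x* = 15.4349.

x* = 15.43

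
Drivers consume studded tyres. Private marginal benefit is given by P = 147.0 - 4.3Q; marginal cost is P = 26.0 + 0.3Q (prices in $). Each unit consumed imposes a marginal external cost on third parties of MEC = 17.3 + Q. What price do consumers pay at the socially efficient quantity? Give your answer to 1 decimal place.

P = $67.4

Social marginal benefit = demand − MEC = 129.7 - 5.3Q.
Set SMB = MC: 129.7 - 5.3Q = 26.0 + 0.3Q → Q* = 18.5179.
Consumer price on the demand curve at Q*: 147.0 − 4.3×18.5179 = 67.3730.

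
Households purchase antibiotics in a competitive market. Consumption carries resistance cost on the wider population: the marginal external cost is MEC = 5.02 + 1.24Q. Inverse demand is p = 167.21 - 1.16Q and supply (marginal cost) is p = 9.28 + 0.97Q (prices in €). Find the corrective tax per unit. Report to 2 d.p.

tax = €61.28 per unit

Social marginal benefit = demand − MEC = 162.19 - 2.40Q.
Set SMB = MC: 162.19 - 2.40Q = 9.28 + 0.97Q → Q* = 45.3739.
The Pigouvian tax equals MEC at Q*: 5.02 + 1.24×45.3739 = 61.2836.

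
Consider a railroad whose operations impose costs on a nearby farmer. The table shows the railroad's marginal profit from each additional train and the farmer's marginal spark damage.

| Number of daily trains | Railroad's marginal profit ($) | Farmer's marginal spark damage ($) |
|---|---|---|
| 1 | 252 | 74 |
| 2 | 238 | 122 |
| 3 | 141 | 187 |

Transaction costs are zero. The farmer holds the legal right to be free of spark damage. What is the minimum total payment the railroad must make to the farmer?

Efficient level: marginal profit ≥ marginal spark damage through level 2, so k* = 2.
With the farmer holding the right, the railroad must at least compensate total damage at k*: 74 + 122 = 196.

$196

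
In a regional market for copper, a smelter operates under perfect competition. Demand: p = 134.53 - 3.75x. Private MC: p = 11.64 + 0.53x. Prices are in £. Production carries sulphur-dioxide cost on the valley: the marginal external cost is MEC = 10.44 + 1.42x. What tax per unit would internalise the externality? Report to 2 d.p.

tax = £38.45 per unit

Social marginal cost = private MC + MEC = 22.08 + 1.95x.
Set SMC = demand: 22.08 + 1.95x = 134.53 - 3.75x → x* = 19.7281.
The Pigouvian tax equals MEC at x*: 10.44 + 1.42×19.7281 = 38.4539.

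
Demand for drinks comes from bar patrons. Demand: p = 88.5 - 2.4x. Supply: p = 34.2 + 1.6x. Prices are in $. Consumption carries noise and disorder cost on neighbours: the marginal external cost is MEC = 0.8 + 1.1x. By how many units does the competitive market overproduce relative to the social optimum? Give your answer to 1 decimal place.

Market equilibrium (private): 34.2 + 1.6x = 88.5 - 2.4x → x_m = 13.5750.
Social marginal benefit = demand − MEC = 87.7 - 3.5x.
Set SMB = MC: 87.7 - 3.5x = 34.2 + 1.6x → x* = 10.4902.
Gap = |13.5750 − 10.4902| = 3.0848.

3.1 units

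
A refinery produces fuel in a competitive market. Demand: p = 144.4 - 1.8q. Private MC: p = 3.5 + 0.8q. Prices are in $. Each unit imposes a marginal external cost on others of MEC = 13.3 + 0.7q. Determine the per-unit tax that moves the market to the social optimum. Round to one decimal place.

Social marginal cost = private MC + MEC = 16.8 + 1.5q.
Set SMC = demand: 16.8 + 1.5q = 144.4 - 1.8q → q* = 38.6667.
The Pigouvian tax equals MEC at q*: 13.3 + 0.7×38.6667 = 40.3667.

tax = $40.4 per unit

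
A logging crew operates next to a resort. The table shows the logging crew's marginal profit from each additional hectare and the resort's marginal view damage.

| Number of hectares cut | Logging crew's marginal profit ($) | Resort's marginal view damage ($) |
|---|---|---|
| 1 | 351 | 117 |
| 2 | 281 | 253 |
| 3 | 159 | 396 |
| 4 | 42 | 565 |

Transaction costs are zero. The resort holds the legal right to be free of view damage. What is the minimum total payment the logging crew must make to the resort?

Efficient level: marginal profit ≥ marginal view damage through level 2, so k* = 2.
With the resort holding the right, the logging crew must at least compensate total damage at k*: 117 + 253 = 370.

$370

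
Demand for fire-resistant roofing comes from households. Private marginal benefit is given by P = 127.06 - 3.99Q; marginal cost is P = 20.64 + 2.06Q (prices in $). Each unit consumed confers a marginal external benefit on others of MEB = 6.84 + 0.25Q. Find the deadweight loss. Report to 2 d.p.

Market equilibrium (private): 20.64 + 2.06Q = 127.06 - 3.99Q → Q_m = 17.5901.
Social marginal benefit = demand + MEB = 133.90 - 3.74Q.
Set SMB = MC: 133.90 - 3.74Q = 20.64 + 2.06Q → Q* = 19.5276.
The welfare-loss triangle has base |Q_m − Q*| and height MEB(Q_m) (the vertical gap between SMB and MC is zero at Q* and MEB at Q_m).
DWL = ½ × 1.9375 × 11.2375 = 10.8863.

DWL = $10.89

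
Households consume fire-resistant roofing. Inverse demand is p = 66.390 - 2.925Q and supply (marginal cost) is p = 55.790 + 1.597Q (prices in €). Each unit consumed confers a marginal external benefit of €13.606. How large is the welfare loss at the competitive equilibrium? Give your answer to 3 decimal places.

Market equilibrium (private): 55.790 + 1.597Q = 66.390 - 2.925Q → Q_m = 2.3441.
Social marginal benefit = demand + MEB = 79.996 - 2.925Q.
Set SMB = MC: 79.996 - 2.925Q = 55.790 + 1.597Q → Q* = 5.3529.
The welfare-loss triangle has base |Q_m − Q*| and height MEB(Q_m) (the vertical gap between SMB and MC is zero at Q* and MEB at Q_m).
DWL = ½ × 3.0088 × 13.6060 = 20.4689.

DWL = €20.469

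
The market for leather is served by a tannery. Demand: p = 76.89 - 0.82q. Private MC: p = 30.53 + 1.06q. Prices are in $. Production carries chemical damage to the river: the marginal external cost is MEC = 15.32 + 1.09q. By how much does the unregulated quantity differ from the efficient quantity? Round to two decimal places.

Market equilibrium (private): 30.53 + 1.06q = 76.89 - 0.82q → q_m = 24.6596.
Social marginal cost = private MC + MEC = 45.85 + 2.15q.
Set SMC = demand: 45.85 + 2.15q = 76.89 - 0.82q → q* = 10.4512.
Gap = |24.6596 − 10.4512| = 14.2084.

14.21 units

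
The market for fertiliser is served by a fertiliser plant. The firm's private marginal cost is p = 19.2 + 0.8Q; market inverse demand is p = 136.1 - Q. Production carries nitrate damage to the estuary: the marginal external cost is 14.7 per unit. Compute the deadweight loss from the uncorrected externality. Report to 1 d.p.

DWL = 60.0

Market equilibrium (private): 19.2 + 0.8Q = 136.1 - Q → Q_m = 64.9444.
Social marginal cost = private MC + MEC = 33.9 + 0.8Q.
Set SMC = demand: 33.9 + 0.8Q = 136.1 - Q → Q* = 56.7778.
Between Q* and Q_m the wedge SMC − demand runs linearly from 0 to MEC(Q_m), so the loss is a triangle.
DWL = ½ × 8.1666 × 14.7000 = 60.0245.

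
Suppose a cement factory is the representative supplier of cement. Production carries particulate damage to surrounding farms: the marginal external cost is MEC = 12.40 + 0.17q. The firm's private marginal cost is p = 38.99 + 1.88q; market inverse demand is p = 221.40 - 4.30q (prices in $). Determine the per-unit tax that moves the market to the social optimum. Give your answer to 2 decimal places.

tax = $16.95 per unit

Social marginal cost = private MC + MEC = 51.39 + 2.05q.
Set SMC = demand: 51.39 + 2.05q = 221.40 - 4.30q → q* = 26.7732.
The Pigouvian tax equals MEC at q*: 12.40 + 0.17×26.7732 = 16.9514.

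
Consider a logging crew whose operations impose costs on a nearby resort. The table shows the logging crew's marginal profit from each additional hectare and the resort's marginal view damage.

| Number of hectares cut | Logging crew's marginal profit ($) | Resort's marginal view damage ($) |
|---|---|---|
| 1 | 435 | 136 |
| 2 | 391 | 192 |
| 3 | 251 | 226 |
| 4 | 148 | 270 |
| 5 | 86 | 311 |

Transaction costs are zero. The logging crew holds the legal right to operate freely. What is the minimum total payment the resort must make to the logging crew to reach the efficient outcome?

$234

Left alone the logging crew would choose level 5 (marginal profit stays positive).
Efficient level: k* = 3 (marginal profit ≥ marginal view damage through 3).
The resort must at least cover the logging crew's forgone profit from cutting 5→3: 148 + 86 = 234.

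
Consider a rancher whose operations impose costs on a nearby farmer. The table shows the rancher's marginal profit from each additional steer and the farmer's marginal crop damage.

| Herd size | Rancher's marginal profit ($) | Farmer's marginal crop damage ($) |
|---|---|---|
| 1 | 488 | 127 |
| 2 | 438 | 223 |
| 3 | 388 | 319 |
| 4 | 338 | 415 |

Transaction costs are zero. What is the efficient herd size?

3

Bargaining reaches the level where marginal profit last exceeds marginal crop damage.
That holds through level 3 (388 ≥ 319) but not at 4 (338 < 415).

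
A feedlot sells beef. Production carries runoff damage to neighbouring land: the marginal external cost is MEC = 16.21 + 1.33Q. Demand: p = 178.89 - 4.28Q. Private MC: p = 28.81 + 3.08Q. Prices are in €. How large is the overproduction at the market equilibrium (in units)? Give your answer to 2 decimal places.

4.99 units

Market equilibrium (private): 28.81 + 3.08Q = 178.89 - 4.28Q → Q_m = 20.3913.
Social marginal cost = private MC + MEC = 45.02 + 4.41Q.
Set SMC = demand: 45.02 + 4.41Q = 178.89 - 4.28Q → Q* = 15.4051.
Gap = |20.3913 − 15.4051| = 4.9862.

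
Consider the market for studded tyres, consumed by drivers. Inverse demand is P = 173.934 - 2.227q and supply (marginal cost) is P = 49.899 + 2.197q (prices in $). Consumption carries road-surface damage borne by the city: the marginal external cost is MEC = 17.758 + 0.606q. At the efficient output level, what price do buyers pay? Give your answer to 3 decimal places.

P = $126.881

Social marginal benefit = demand − MEC = 156.176 - 2.833q.
Set SMB = MC: 156.176 - 2.833q = 49.899 + 2.197q → q* = 21.1286.
Consumer price on the demand curve at q*: 173.934 − 2.227×21.1286 = 126.8806.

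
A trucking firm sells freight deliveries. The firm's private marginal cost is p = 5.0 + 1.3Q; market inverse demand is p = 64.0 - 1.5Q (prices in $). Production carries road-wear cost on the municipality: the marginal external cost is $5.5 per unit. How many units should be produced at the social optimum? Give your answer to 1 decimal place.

Social marginal cost = private MC + MEC = 10.5 + 1.3Q.
Set SMC = demand: 10.5 + 1.3Q = 64.0 - 1.5Q → Q* = 19.1071.

Q* = 19.1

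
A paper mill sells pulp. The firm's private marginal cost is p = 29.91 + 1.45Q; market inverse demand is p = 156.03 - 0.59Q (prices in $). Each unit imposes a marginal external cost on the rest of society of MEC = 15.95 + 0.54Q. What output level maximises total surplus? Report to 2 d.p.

Q* = 42.70

Social marginal cost = private MC + MEC = 45.86 + 1.99Q.
Set SMC = demand: 45.86 + 1.99Q = 156.03 - 0.59Q → Q* = 42.7016.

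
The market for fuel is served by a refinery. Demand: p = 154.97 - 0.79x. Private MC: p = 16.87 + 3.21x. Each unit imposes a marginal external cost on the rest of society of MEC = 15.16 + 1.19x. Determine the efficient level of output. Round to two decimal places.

x* = 23.69

Social marginal cost = private MC + MEC = 32.03 + 4.40x.
Set SMC = demand: 32.03 + 4.40x = 154.97 - 0.79x → x* = 23.6879.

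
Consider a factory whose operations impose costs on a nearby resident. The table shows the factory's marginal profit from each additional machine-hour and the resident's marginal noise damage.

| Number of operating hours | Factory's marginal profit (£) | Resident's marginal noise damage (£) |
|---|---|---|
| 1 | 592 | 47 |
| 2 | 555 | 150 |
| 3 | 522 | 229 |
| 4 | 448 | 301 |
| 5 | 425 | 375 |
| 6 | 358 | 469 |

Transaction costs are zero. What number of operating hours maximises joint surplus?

5

Bargaining reaches the level where marginal profit last exceeds marginal noise damage.
That holds through level 5 (425 ≥ 375) but not at 6 (358 < 469).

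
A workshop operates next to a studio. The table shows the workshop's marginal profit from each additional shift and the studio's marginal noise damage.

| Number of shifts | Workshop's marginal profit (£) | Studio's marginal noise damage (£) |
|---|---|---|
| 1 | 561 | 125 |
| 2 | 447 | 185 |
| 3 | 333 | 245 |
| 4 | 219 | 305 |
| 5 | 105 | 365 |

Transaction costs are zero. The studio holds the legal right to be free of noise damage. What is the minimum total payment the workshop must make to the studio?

Efficient level: marginal profit ≥ marginal noise damage through level 3, so k* = 3.
With the studio holding the right, the workshop must at least compensate total damage at k*: 125 + 185 + 245 = 555.

£555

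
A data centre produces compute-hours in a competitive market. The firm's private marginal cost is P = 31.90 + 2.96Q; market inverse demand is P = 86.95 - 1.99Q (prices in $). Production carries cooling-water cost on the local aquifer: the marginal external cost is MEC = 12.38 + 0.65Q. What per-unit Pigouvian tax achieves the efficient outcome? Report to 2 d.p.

tax = $17.33 per unit

Social marginal cost = private MC + MEC = 44.28 + 3.61Q.
Set SMC = demand: 44.28 + 3.61Q = 86.95 - 1.99Q → Q* = 7.6196.
The Pigouvian tax equals MEC at Q*: 12.38 + 0.65×7.6196 = 17.3327.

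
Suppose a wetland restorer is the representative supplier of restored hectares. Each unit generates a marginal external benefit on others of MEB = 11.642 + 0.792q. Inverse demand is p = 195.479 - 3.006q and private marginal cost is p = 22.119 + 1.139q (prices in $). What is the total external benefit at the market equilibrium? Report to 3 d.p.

$1179.612

Market equilibrium (private): 22.119 + 1.139q = 195.479 - 3.006q → q_m = 41.8239.
Total external benefit = ∫₀^{q_m} (11.642 + 0.792q) dq = 11.642×41.8239 + ½×0.792×41.8239² = 1179.6123.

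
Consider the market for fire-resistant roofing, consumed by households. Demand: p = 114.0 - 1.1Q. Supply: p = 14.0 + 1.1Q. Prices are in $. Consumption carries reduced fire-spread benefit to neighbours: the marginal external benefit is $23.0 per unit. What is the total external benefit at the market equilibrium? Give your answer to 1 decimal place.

$1045.5

Market equilibrium (private): 14.0 + 1.1Q = 114.0 - 1.1Q → Q_m = 45.4545.
Total external benefit = MEB × Q_m = 23.0 × 45.4545 = 1045.4535.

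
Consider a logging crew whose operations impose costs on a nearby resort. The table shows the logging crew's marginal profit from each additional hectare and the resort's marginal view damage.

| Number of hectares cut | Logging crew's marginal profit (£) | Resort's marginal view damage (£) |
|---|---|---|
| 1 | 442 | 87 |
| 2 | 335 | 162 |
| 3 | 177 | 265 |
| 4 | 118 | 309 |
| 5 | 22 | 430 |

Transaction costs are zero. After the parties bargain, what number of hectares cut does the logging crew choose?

2

Bargaining reaches the level where marginal profit last exceeds marginal view damage.
That holds through level 2 (335 ≥ 162) but not at 3 (177 < 265).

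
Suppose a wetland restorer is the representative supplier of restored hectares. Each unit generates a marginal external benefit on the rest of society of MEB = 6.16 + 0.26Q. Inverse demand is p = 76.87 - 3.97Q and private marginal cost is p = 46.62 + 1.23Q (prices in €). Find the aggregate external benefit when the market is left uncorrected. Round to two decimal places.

€40.23

Market equilibrium (private): 46.62 + 1.23Q = 76.87 - 3.97Q → Q_m = 5.8173.
Total external benefit = ∫₀^{Q_m} (6.16 + 0.26Q) dQ = 6.16×5.8173 + ½×0.26×5.8173² = 40.2339.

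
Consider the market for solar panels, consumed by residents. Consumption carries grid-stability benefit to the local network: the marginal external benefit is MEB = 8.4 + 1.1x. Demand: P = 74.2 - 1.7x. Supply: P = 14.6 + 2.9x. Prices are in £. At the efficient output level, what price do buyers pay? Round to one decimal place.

Social marginal benefit = demand + MEB = 82.6 - 0.6x.
Set SMB = MC: 82.6 - 0.6x = 14.6 + 2.9x → x* = 19.4286.
Consumer price on the demand curve at x*: 74.2 − 1.7×19.4286 = 41.1714.

P = £41.2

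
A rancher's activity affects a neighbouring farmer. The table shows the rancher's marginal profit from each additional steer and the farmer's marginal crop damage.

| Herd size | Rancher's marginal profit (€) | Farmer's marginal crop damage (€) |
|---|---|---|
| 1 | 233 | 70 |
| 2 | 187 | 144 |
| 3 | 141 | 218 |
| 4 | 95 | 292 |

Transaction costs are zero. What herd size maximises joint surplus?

Bargaining reaches the level where marginal profit last exceeds marginal crop damage.
That holds through level 2 (187 ≥ 144) but not at 3 (141 < 218).

2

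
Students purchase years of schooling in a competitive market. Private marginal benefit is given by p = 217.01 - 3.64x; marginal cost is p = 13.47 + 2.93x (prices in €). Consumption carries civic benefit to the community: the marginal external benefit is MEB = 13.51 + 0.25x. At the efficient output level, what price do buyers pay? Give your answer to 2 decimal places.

P = €92.00

Social marginal benefit = demand + MEB = 230.52 - 3.39x.
Set SMB = MC: 230.52 - 3.39x = 13.47 + 2.93x → x* = 34.3434.
Consumer price on the demand curve at x*: 217.01 − 3.64×34.3434 = 92.0000.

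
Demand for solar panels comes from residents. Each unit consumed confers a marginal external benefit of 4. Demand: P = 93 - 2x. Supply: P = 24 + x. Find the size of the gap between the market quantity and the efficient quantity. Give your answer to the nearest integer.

Market equilibrium (private): 24 + x = 93 - 2x → x_m = 23.0000.
Social marginal benefit = demand + MEB = 97 - 2x.
Set SMB = MC: 97 - 2x = 24 + x → x* = 24.3333.
Gap = |23.0000 − 24.3333| = 1.3333.

1 units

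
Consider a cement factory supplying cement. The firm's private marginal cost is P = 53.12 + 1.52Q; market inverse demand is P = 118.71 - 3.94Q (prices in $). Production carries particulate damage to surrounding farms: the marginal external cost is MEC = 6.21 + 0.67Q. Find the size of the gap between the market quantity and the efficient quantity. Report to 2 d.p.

Market equilibrium (private): 53.12 + 1.52Q = 118.71 - 3.94Q → Q_m = 12.0128.
Social marginal cost = private MC + MEC = 59.33 + 2.19Q.
Set SMC = demand: 59.33 + 2.19Q = 118.71 - 3.94Q → Q* = 9.6868.
Gap = |12.0128 − 9.6868| = 2.3260.

2.33 units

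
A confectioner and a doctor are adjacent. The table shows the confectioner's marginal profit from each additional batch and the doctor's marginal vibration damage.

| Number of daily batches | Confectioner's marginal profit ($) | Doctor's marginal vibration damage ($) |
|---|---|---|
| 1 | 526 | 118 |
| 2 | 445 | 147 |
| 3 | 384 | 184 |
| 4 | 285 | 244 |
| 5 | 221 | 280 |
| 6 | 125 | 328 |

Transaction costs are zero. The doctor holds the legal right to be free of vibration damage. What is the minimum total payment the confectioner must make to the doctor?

Efficient level: marginal profit ≥ marginal vibration damage through level 4, so k* = 4.
With the doctor holding the right, the confectioner must at least compensate total damage at k*: 118 + 147 + 184 + 244 = 693.

$693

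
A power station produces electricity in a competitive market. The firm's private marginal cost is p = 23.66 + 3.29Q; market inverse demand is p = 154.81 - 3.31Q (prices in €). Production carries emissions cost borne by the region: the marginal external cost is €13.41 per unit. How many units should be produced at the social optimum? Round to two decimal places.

Social marginal cost = private MC + MEC = 37.07 + 3.29Q.
Set SMC = demand: 37.07 + 3.29Q = 154.81 - 3.31Q → Q* = 17.8394.

Q* = 17.84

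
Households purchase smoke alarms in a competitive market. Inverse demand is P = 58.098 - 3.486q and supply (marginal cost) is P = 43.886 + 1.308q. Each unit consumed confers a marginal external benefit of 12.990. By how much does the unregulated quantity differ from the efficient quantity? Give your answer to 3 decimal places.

Market equilibrium (private): 43.886 + 1.308q = 58.098 - 3.486q → q_m = 2.9645.
Social marginal benefit = demand + MEB = 71.088 - 3.486q.
Set SMB = MC: 71.088 - 3.486q = 43.886 + 1.308q → q* = 5.6742.
Gap = |2.9645 − 5.6742| = 2.7097.

2.710 units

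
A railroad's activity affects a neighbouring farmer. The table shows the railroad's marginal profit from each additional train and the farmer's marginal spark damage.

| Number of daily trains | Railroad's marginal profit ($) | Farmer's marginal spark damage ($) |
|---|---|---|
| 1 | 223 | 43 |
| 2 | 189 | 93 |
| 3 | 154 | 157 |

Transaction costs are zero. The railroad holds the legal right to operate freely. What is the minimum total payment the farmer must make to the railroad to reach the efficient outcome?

Left alone the railroad would choose level 3 (marginal profit stays positive).
Efficient level: k* = 2 (marginal profit ≥ marginal spark damage through 2).
The farmer must at least cover the railroad's forgone profit from cutting 3→2: 154 = 154.

$154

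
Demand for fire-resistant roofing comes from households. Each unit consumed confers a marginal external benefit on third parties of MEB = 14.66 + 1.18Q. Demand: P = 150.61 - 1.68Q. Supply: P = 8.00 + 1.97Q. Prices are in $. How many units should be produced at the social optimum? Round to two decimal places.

Social marginal benefit = demand + MEB = 165.27 - 0.50Q.
Set SMB = MC: 165.27 - 0.50Q = 8.00 + 1.97Q → Q* = 63.6721.

Q* = 63.67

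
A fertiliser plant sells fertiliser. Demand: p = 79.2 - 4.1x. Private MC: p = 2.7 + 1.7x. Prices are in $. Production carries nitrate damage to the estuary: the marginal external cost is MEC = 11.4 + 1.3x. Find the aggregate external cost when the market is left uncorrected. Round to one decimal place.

$263.4

Market equilibrium (private): 2.7 + 1.7x = 79.2 - 4.1x → x_m = 13.1897.
Total external cost = ∫₀^{x_m} (11.4 + 1.3x) dx = 11.4×13.1897 + ½×1.3×13.1897² = 263.4419.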